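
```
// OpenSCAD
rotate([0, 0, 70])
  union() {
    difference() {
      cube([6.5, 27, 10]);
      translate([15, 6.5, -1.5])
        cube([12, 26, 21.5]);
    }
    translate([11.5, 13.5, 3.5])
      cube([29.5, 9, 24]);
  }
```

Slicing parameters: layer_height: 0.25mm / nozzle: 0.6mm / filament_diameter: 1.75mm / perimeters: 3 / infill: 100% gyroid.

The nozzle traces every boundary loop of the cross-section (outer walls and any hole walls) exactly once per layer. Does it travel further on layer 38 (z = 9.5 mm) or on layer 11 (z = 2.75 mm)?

layer 38 (z = 9.5 mm)

Layer 38 (z = 9.5): the 6.5×27 cube contributes its full rectangle (perimeter 67.00 mm); the 12×26 cube at (15, 6.5) contributes its full rectangle (perimeter 76.00 mm); Subtracting the remaining from the first: starting from the 6.5×27 cube, the 12×26 cube at (15, 6.5) misses the remaining region (no effect) — boundary = 67.00 mm; the cube at (11.5, 13.5) (footprint 29.5×9) is included at this height (perimeter 77.00 mm); Merging all regions: the 2 present regions are separate (no shared area or edge), so areas and boundary lengths simply add and each stays a separate island — boundary = 144.00 mm; (whole slice rotated 70° about Z — lengths, areas and connectivity unchanged). So its perimeter = 144.00 mm. Layer 11 (z = 2.75): the cube (footprint 6.5×27) is included at this height (perimeter 67.00 mm); the 12×26 cube at (15, 6.5) contributes its full rectangle (perimeter 76.00 mm); Taking the first minus the rest: starting from the 6.5×27 cube, the 12×26 cube at (15, 6.5) misses the remaining region (no effect) — boundary = 67.00 mm; the cube at (11.5, 13.5) is absent (z outside [3.5, 27.5]); Merging all regions: only the result so far is present, so the union is just that shape — boundary = 67.00 mm; (rotated 70° about Z; rotation is an isometry so areas/perimeters/island counts are preserved). So its perimeter = 67.00 mm. Layer 38 is larger (144.00 vs 67.00 mm).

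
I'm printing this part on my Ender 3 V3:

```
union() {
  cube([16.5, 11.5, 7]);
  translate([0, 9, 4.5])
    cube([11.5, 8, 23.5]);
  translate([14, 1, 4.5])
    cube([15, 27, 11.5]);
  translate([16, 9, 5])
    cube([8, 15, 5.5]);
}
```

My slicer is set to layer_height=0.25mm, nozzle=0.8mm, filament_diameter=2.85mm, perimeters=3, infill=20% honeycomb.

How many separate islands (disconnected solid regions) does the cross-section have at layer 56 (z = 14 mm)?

At z = 14 mm: the cube does not reach this height (z outside [0, 7]); the 11.5×8 cube at (0, 9) contributes its full rectangle; the 15×27 cube at (14, 1) contributes its full rectangle; the cube at (16, 9) is absent (z outside [5, 10.5]); Combining (union): the 2 present regions are separate (no shared area or edge), so areas and boundary lengths simply add and each stays a separate island — 2 connected regions. Overall, the cross-section has 2 separate islands. Island count = 2.

2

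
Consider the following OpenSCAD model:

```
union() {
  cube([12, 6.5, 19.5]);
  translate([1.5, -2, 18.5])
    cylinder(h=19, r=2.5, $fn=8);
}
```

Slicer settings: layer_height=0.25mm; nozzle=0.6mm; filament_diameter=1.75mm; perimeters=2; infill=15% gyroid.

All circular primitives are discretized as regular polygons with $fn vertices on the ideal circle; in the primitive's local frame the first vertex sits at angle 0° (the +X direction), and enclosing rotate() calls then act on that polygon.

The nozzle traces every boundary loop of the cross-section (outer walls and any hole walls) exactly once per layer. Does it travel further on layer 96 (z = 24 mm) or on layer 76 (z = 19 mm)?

Layer 96 (z = 24): the cube is not intersected at this z (z outside [0, 19.5]); the r=2.5 cylinder at (1.5, -2) gives a regular 8-gon of circumradius 2.5 (constant along its height) (perimeter = 2·8·2.500·sin(180°/8) = 15.31 mm); Merging all regions: only the r=2.5 cylinder at (1.5, -2) is present, so the union is just that shape — boundary = 15.31 mm. So its perimeter = 15.31 mm. Layer 76 (z = 19): the cube is present — its section is the full 12×6.5 rectangle (perimeter 37.00 mm); the r=2.5 cylinder at (1.5, -2) gives a regular 8-gon of circumradius 2.5 (constant along its height) (perimeter = 2·8·2.500·sin(180°/8) = 15.31 mm); Merging all regions: the regions partially overlap (shared area 0.60 mm²), so the edge portions inside another operand are dropped and the merged outline is re-measured after clipping — boundary = 47.28 mm. So its perimeter = 47.28 mm. Layer 76 is larger (47.28 vs 15.31 mm).

layer 76 (z = 19 mm)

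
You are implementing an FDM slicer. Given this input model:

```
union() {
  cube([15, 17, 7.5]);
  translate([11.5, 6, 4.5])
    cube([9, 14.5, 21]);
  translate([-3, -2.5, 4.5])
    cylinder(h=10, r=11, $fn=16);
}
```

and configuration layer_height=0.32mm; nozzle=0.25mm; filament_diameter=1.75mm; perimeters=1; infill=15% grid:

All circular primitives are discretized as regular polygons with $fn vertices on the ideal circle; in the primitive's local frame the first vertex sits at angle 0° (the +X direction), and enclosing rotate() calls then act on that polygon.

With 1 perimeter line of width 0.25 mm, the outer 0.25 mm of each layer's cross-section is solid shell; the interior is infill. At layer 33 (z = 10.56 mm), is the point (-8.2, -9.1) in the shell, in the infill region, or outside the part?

At z = 10.56 mm: the cube does not reach this height (z outside [0, 7.5]); the cube at (11.5, 6) is present — its section is the full 9×14.5 rectangle; the r=11 cylinder at (-3, -2.5) gives a regular 16-gon of circumradius 11 (constant along its height); Taking the union: the 2 present regions are separate (no shared area or edge), so areas and boundary lengths simply add and each stays a separate island — 2 connected regions. Overall, the cross-section has 2 separate islands. The nearest boundary edge runs (-7.21, -12.66)→(-10.78, -10.28); distance from the point to it = 2.41 mm. (Shell/infill is judged within the island containing the point — the largest one.) The point is inside the cross-section and 2.41 mm from the nearest boundary — more than the 0.25 mm shell width (1 × 0.25), so it's in the infill interior.

infill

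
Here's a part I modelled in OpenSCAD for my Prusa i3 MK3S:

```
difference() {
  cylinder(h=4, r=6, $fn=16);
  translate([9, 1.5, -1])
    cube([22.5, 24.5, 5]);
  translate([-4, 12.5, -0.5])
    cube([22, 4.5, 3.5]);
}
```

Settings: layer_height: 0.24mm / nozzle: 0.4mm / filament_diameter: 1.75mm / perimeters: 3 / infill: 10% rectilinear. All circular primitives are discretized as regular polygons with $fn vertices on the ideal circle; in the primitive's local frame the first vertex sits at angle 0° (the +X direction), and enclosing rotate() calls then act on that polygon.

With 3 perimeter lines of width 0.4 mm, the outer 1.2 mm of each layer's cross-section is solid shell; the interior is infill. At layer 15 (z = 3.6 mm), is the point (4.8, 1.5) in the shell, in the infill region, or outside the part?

At z = 3.6 mm: the r=6 cylinder contributes a regular 16-gon of circumradius 6; the 22.5×24.5 cube at (9, 1.5) contributes its full rectangle; the cube at (-4, 12.5) is absent (z outside [-0.5, 3]); Taking the first minus the rest: starting from the r=6 cylinder, the 22.5×24.5 cube at (9, 1.5) misses the remaining region (no effect) — 1 connected region. Overall, the cross-section is a single solid region. The nearest boundary edge runs (5.54, 2.30)→(6.00, 0.00); distance from the point to it = 0.88 mm. The point is inside the cross-section, 0.88 mm from the nearest boundary — within the 1.2 mm shell band (3 × 0.4).

shell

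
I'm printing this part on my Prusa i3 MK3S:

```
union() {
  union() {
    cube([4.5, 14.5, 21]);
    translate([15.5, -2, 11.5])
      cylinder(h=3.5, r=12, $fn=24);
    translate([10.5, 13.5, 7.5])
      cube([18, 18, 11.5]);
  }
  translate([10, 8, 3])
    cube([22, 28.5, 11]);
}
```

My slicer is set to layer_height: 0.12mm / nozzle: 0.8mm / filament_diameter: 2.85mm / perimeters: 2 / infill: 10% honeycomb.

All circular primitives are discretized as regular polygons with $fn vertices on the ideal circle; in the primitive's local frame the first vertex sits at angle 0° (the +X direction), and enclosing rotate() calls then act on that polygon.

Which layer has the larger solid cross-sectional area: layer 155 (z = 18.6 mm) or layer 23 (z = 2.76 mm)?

layer 155 (z = 18.6 mm)

Layer 155 (z = 18.6): the cube is present — its section is the full 4.5×14.5 rectangle (area 65.25 mm²); the cylinder at (15.5, -2) is absent (z outside [11.5, 15]); the 18×18 cube at (10.5, 13.5) contributes its full rectangle (area 324.00 mm²); Taking the union: the 2 present regions are separate (no shared area or edge), so areas and boundary lengths simply add and each stays a separate island — area = 389.25 mm²; the cube at (10, 8) does not reach this height (z outside [3, 14]); Taking the union: only the result so far is present, so the union is just that shape — area = 389.25 mm². So its area = 389.25 mm². Layer 23 (z = 2.76): the 4.5×14.5 cube contributes its full rectangle (area 65.25 mm²); the cylinder at (15.5, -2) is absent (z outside [11.5, 15]); the cube at (10.5, 13.5) does not reach this height (z outside [7.5, 19]); Taking the union: only the 4.5×14.5 cube is present, so the union is just that shape — area = 65.25 mm²; the cube at (10, 8) does not reach this height (z outside [3, 14]); Taking the union: only that combined region is present, so the union is just that shape — area = 65.25 mm². So its area = 65.25 mm². Layer 155 is larger (389.25 vs 65.25 mm²).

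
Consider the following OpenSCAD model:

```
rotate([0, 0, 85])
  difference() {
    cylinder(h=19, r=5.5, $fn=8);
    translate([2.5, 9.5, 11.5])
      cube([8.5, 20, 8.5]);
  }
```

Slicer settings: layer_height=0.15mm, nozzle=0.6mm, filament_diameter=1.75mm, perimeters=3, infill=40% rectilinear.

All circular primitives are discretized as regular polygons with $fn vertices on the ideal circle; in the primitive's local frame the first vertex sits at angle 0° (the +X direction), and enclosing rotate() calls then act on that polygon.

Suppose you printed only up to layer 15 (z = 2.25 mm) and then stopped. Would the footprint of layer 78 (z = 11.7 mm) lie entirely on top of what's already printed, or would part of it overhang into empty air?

entirely on top

Compare the two slices. At z = 2.25: the r=5.5 cylinder contributes a regular 8-gon of circumradius 5.5 (area = (8/2)·5.500²·sin(360°/8) = 85.56 mm²); the cube at (2.5, 9.5) is not intersected at this z (z outside [11.5, 20]); After the difference (first − rest): none of the subtracted shapes is present at this height, so the r=5.5 cylinder is unchanged — area = 85.56 mm²; (rotated 85° about Z; rotation is an isometry so areas/perimeters/island counts are preserved). At z = 11.7: the r=5.5 cylinder gives a regular 8-gon of circumradius 5.5 (constant along its height) (area = (8/2)·5.500²·sin(360°/8) = 85.56 mm²); the cube at (2.5, 9.5) is present — its section is the full 8.5×20 rectangle (area 170.00 mm²); Taking the first minus the rest: starting from the r=5.5 cylinder (85.56 mm²), the 8.5×20 cube at (2.5, 9.5) misses the remaining region (no effect) — area = 85.56 mm²; (rotated 85° about Z; rotation is an isometry so areas/perimeters/island counts are preserved). Checking containment: the cross-section at z = 11.7 is a subset of the cross-section at z = 2.25.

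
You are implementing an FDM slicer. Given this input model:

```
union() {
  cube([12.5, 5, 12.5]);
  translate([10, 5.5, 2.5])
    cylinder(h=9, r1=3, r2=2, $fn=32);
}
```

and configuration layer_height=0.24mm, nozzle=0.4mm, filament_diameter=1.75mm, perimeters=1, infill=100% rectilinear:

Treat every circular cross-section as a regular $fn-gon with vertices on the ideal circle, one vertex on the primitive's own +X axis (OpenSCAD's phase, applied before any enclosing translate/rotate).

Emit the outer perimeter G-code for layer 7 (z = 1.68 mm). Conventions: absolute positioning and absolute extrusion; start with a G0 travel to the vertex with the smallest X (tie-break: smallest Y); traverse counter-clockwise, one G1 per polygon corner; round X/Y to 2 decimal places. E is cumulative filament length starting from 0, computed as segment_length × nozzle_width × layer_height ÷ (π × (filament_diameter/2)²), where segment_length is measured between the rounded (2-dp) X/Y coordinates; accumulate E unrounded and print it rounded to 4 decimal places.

G0 X0.00 Y0.00 Z1.68
G1 X12.50 Y0.00 E0.4989
G1 X12.50 Y5.00 E0.6985
G1 X0.00 Y5.00 E1.1974
G1 X0.00 Y0.00 E1.3969

At z = 1.68 mm: the 12.5×5 cube contributes its full rectangle; the cone at (10, 5.5) is absent (z outside [2.5, 11.5]); Taking the union: only the 12.5×5 cube is present, so the union is just that shape — 1 connected region. The outline is a single polygon with 4 vertices. Extrusion per mm of travel: 0.4 × 0.24 / (π × 0.875²) = 0.039912. Accumulating E over each segment gives final E = 1.3969.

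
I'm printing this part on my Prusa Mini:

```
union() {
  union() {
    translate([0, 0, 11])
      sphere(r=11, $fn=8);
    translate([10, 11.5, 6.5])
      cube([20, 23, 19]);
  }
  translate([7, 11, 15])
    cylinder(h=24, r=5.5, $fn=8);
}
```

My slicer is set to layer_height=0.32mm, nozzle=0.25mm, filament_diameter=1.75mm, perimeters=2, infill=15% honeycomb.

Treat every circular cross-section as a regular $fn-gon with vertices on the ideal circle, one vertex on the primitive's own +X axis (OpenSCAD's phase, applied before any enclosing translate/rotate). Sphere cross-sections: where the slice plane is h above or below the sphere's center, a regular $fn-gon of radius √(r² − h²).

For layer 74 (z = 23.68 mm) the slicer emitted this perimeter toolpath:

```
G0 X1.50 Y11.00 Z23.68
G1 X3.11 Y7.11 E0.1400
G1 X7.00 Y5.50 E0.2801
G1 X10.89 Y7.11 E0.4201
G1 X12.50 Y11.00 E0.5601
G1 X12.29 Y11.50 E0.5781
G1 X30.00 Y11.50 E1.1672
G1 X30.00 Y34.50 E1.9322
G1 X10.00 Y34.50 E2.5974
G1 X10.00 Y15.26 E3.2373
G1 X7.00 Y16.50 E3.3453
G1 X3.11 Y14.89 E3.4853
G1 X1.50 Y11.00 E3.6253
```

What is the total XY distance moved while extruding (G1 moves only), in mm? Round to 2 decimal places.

Sum the Euclidean lengths of each G1 segment: total = 109.00 mm.

109.00 mm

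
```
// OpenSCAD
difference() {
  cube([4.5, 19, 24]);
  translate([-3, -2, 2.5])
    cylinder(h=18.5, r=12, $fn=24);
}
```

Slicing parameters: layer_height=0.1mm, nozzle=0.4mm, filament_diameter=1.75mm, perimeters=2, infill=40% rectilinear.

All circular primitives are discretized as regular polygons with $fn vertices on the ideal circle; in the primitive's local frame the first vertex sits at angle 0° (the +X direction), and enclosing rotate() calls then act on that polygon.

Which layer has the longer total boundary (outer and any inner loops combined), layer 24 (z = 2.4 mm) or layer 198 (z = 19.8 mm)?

Layer 24 (z = 2.4): the 4.5×19 cube contributes its full rectangle (perimeter 47.00 mm); the cylinder at (-3, -2) is not intersected at this z (z outside [2.5, 21]); Taking the first minus the rest: none of the subtracted shapes is present at this height, so the 4.5×19 cube is unchanged — boundary = 47.00 mm. So its perimeter = 47.00 mm. Layer 198 (z = 19.8): the cube is present — its section is the full 4.5×19 rectangle (perimeter 47.00 mm); the cylinder at (-3, -2): section is a regular 24-gon, circumradius r=12 (perimeter = 2·24·12.000·sin(180°/24) = 75.18 mm); After the difference (first − rest): starting from the 4.5×19 cube, the r=12 cylinder at (-3, -2) partially overlaps it — only the 38.76 mm² overlap (of its 447.24 mm²) is removed, clipping the outline — boundary = 30.78 mm. So its perimeter = 30.78 mm. Layer 24 is larger (47.00 vs 30.78 mm).

layer 24 (z = 2.4 mm)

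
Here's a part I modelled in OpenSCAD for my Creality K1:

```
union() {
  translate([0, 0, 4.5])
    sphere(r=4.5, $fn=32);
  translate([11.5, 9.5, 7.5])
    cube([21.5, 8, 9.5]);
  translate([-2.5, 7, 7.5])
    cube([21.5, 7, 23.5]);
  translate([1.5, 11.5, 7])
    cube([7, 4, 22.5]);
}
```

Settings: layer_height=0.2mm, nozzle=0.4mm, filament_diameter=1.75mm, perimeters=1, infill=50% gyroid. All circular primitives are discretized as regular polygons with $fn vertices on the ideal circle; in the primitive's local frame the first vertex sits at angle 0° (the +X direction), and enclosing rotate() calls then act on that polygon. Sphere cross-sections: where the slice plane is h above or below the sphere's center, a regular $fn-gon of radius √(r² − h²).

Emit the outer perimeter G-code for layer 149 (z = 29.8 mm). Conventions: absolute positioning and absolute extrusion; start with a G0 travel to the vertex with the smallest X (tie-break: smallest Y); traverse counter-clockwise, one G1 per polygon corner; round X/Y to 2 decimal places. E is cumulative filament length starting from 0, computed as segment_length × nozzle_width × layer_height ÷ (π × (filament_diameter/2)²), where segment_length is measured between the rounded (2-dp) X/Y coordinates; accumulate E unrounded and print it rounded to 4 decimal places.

At z = 29.8 mm: the sphere is not intersected at this z (|z−center|=25.300 > r=4.5); the cube at (11.5, 9.5) is absent (z outside [7.5, 17]); the cube at (-2.5, 7) is present — its section is the full 21.5×7 rectangle; the cube at (1.5, 11.5) is absent (z outside [7, 29.5]); Merging all regions: only the 21.5×7 cube at (-2.5, 7) is present, so the union is just that shape — 1 connected region. The outline is a single polygon with 4 vertices. Extrusion per mm of travel: 0.4 × 0.2 / (π × 0.875²) = 0.033260. Accumulating E over each segment gives final E = 1.8958.

G0 X-2.50 Y7.00 Z29.80
G1 X19.00 Y7.00 E0.7151
G1 X19.00 Y14.00 E0.9479
G1 X-2.50 Y14.00 E1.6630
G1 X-2.50 Y7.00 E1.8958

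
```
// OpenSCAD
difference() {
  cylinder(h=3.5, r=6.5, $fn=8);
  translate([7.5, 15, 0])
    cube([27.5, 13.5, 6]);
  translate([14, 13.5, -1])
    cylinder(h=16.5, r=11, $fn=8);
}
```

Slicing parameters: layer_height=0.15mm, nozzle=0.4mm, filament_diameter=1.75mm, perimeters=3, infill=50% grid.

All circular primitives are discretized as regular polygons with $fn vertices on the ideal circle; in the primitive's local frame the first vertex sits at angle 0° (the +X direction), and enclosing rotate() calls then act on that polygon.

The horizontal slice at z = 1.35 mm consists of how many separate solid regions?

1

At z = 1.35 mm: the r=6.5 cylinder contributes a regular 8-gon of circumradius 6.5; the cube at (7.5, 15) is present — its section is the full 27.5×13.5 rectangle; the cylinder at (14, 13.5): section is a regular 8-gon, circumradius r=11; After the difference (first − rest): starting from the r=6.5 cylinder, the 27.5×13.5 cube at (7.5, 15) misses the remaining region (no effect); the r=11 cylinder at (14, 13.5) misses the remaining region (no effect) — 1 connected region. The result has 1 disconnected region.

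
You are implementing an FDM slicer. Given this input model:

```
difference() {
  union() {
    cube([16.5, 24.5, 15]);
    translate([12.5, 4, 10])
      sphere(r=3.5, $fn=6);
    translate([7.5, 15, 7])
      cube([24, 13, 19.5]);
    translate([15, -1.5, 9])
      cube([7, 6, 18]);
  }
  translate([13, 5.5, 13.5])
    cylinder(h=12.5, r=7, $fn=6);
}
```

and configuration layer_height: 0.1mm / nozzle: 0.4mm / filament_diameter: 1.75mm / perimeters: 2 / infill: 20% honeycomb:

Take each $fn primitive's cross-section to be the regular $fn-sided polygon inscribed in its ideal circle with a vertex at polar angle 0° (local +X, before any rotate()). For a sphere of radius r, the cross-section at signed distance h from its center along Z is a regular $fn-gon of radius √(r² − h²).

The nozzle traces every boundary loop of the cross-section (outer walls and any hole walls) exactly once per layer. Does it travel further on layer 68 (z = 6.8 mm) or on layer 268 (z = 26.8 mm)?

layer 68 (z = 6.8 mm)

Layer 68 (z = 6.8): the cube is present — its section is the full 16.5×24.5 rectangle (perimeter 82.00 mm); the r=3.5 sphere at (12.5, 4) slices to a regular 6-gon of circumradius 1.418 (√(r²−h²) with h=3.2 from center) (perimeter = 2·6·1.418·sin(180°/6) = 8.51 mm); the cube at (7.5, 15) is absent (z outside [7, 26.5]); the cube at (15, -1.5) is absent (z outside [9, 27]); Merging all regions: the r=3.5 sphere at (12.5, 4) lies entirely inside the 16.5×24.5 cube, so the union is just the 16.5×24.5 cube — boundary = 82.00 mm; the cylinder at (13, 5.5) is absent (z outside [13.5, 26]); Taking the first minus the rest: none of the subtracted shapes is present at this height, so the result so far is unchanged — boundary = 82.00 mm. So its perimeter = 82.00 mm. Layer 268 (z = 26.8): the cube is not intersected at this z (z outside [0, 15]); the sphere at (12.5, 4) does not reach this height (|z−center|=16.800 > r=3.5); the cube at (7.5, 15) is absent (z outside [7, 26.5]); the cube at (15, -1.5) (footprint 7×6) is included at this height (perimeter 26.00 mm); Taking the union: only the 7×6 cube at (15, -1.5) is present, so the union is just that shape — boundary = 26.00 mm; the cylinder at (13, 5.5) is absent (z outside [13.5, 26]); Subtracting the remaining from the first: none of the subtracted shapes is present at this height, so the result so far is unchanged — boundary = 26.00 mm. So its perimeter = 26.00 mm. Layer 68 is larger (82.00 vs 26.00 mm).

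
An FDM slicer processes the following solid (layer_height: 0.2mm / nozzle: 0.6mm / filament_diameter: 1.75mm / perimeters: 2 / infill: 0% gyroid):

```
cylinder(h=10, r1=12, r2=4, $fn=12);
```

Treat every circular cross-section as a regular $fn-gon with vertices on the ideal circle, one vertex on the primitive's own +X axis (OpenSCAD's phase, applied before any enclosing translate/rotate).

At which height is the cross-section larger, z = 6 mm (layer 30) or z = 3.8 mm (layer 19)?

Layer 30 (z = 6): the cone contributes a regular 12-gon of circumradius 7.200 (interpolated between r1=12 and r2=4 at t=0.600) (area = (12/2)·7.200²·sin(360°/12) = 155.52 mm²). So its area = 155.52 mm². Layer 19 (z = 3.8): the cone: at t=0.380 of its height the radius interpolates to r₁+(r₂−r₁)t = 8.960, giving a regular 12-gon of that circumradius (area = (12/2)·8.960²·sin(360°/12) = 240.84 mm²). So its area = 240.84 mm². Layer 19 is larger (240.84 vs 155.52 mm²).

layer 19 (z = 3.8 mm)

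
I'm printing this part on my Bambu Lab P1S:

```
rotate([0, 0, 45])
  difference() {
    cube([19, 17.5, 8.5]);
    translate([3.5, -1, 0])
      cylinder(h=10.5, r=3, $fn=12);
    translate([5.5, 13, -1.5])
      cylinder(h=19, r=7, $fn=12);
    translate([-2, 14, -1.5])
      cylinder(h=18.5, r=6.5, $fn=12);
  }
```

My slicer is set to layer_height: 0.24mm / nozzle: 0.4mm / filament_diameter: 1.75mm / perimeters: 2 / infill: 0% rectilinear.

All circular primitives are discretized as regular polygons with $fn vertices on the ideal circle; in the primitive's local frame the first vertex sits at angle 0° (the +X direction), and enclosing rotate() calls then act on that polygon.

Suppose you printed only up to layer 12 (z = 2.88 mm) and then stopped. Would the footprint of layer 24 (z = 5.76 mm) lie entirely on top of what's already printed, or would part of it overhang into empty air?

Compare the two slices. At z = 2.88: the cube (footprint 19×17.5) is included at this height (area 332.50 mm²); the r=3 cylinder at (3.5, -1) contributes a regular 12-gon of circumradius 3 (area = (12/2)·3.000²·sin(360°/12) = 27.00 mm²); the r=7 cylinder at (5.5, 13) contributes a regular 12-gon of circumradius 7 (area = (12/2)·7.000²·sin(360°/12) = 147.00 mm²); the r=6.5 cylinder at (-2, 14) gives a regular 12-gon of circumradius 6.5 (constant along its height) (area = (12/2)·6.500²·sin(360°/12) = 126.75 mm²); Subtracting the remaining from the first: starting from the 19×17.5 cube (332.50 mm²), the r=3 cylinder at (3.5, -1) partially overlaps it — only the 7.77 mm² overlap (of its 27.00 mm²) is removed, clipping the outline; the r=7 cylinder at (5.5, 13) partially overlaps it — only the 122.81 mm² overlap (of its 147.00 mm²) is removed, clipping the outline; the r=6.5 cylinder at (-2, 14) partially overlaps it — only the 0.42 mm² overlap (of its 126.75 mm²) is removed, clipping the outline — area = 201.51 mm²; (rotated 45° about Z; rotation is an isometry so areas/perimeters/island counts are preserved). At z = 5.76: the cube is present — its section is the full 19×17.5 rectangle (area 332.50 mm²); the cylinder at (3.5, -1): section is a regular 12-gon, circumradius r=3 (area = (12/2)·3.000²·sin(360°/12) = 27.00 mm²); the r=7 cylinder at (5.5, 13) contributes a regular 12-gon of circumradius 7 (area = (12/2)·7.000²·sin(360°/12) = 147.00 mm²); the cylinder at (-2, 14): section is a regular 12-gon, circumradius r=6.5 (area = (12/2)·6.500²·sin(360°/12) = 126.75 mm²); Taking the first minus the rest: starting from the 19×17.5 cube (332.50 mm²), the r=3 cylinder at (3.5, -1) partially overlaps it — only the 7.77 mm² overlap (of its 27.00 mm²) is removed, clipping the outline; the r=7 cylinder at (5.5, 13) partially overlaps it — only the 122.81 mm² overlap (of its 147.00 mm²) is removed, clipping the outline; the r=6.5 cylinder at (-2, 14) partially overlaps it — only the 0.42 mm² overlap (of its 126.75 mm²) is removed, clipping the outline — area = 201.51 mm²; (rotated 45° about Z; rotation is an isometry so areas/perimeters/island counts are preserved). Checking containment: the cross-section at z = 5.76 is a subset of the cross-section at z = 2.88.

entirely on top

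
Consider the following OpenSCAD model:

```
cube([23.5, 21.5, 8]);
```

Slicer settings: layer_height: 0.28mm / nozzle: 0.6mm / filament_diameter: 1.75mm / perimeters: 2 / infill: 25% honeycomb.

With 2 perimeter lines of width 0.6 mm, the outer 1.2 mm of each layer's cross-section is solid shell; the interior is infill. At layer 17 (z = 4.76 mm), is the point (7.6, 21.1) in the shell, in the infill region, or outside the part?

At z = 4.76 mm: the 23.5×21.5 cube contributes its full rectangle. Overall, the cross-section is a single solid region. The nearest boundary edge runs (23.50, 21.50)→(0.00, 21.50); distance from the point to it = 0.40 mm. The point is inside the cross-section, 0.40 mm from the nearest boundary — within the 1.2 mm shell band (2 × 0.6).

shell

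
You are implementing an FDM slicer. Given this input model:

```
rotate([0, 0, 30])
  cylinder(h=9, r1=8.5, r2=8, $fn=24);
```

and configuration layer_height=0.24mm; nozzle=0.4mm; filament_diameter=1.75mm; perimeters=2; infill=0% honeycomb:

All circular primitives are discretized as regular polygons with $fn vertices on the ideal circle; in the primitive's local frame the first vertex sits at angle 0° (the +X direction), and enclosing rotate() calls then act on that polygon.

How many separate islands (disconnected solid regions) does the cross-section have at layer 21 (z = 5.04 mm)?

At z = 5.04 mm: the cone: at t=0.560 of its height the radius interpolates to r₁+(r₂−r₁)t = 8.220, giving a regular 24-gon of that circumradius; (rotated 30° about Z; rotation is an isometry so areas/perimeters/island counts are preserved). Overall, the cross-section is a single solid region. Island count = 1.

1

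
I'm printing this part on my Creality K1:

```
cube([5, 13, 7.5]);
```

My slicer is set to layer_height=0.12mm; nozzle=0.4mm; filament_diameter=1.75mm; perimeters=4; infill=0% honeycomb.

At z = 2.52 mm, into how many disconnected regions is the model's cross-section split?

At z = 2.52 mm: the cube is present — its section is the full 5×13 rectangle. The result has 1 disconnected region.

1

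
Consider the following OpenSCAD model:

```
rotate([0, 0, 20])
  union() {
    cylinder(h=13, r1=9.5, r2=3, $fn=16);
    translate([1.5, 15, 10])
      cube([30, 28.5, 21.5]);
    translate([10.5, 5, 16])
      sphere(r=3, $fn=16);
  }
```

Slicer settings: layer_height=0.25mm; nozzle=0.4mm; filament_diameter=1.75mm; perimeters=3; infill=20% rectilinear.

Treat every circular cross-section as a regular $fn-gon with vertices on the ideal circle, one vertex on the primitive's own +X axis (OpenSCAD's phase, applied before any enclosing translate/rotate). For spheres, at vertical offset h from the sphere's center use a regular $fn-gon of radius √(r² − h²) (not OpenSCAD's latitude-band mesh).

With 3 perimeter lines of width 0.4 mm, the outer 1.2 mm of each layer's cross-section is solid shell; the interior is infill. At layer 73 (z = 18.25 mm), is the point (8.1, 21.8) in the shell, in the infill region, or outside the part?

At z = 18.25 mm: the cone is absent (z outside [0, 13]); the cube at (1.5, 15) (footprint 30×28.5) is included at this height; the r=3 sphere at (10.5, 5) contributes a regular 16-gon of circumradius √(3²−2.25²) = 1.984; Merging all regions: the 2 present regions are separate (no shared area or edge), so areas and boundary lengths simply add and each stays a separate island — 2 connected regions; (rotated 20° about Z; rotation is an isometry so areas/perimeters/island counts are preserved). Overall, the cross-section has 2 separate islands. Undo the 20° rotation: the query point maps to (15.068, 17.715) in the un-rotated model frame. The nearest boundary edge runs (31.50, 15.00)→(1.50, 15.00); distance from the point to it = 2.71 mm. (Shell/infill is judged within the island containing the point — the largest one.) The point is inside the cross-section and 2.71 mm from the nearest boundary — more than the 1.2 mm shell width (3 × 0.4), so it's in the infill interior.

infill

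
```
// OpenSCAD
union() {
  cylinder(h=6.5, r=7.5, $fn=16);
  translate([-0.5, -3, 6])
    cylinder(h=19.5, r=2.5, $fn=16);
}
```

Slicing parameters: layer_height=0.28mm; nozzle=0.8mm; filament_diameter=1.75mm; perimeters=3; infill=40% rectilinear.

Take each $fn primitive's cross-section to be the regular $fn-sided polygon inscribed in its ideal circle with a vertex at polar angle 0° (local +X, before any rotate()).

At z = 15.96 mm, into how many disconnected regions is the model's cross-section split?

At z = 15.96 mm: the cylinder does not reach this height (z outside [0, 6.5]); the cylinder at (-0.5, -3): section is a regular 16-gon, circumradius r=2.5; Merging all regions: only the r=2.5 cylinder at (-0.5, -3) is present, so the union is just that shape — 1 connected region. The result has 1 disconnected region.

1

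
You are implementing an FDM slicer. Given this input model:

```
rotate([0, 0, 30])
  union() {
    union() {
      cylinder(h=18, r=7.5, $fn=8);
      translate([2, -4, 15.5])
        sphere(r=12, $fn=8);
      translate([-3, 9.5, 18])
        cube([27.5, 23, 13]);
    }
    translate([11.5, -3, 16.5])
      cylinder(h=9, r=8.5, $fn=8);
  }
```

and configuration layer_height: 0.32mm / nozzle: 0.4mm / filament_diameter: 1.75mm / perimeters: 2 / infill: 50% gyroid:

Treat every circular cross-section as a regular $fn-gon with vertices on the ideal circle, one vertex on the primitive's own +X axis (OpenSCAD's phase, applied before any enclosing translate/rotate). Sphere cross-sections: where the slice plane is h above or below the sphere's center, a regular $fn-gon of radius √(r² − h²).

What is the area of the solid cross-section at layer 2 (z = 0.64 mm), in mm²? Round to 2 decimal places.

159.10 mm²

At z = 0.64 mm: the r=7.5 cylinder gives a regular 8-gon of circumradius 7.5 (constant along its height) (area = (8/2)·7.500²·sin(360°/8) = 159.10 mm²); the sphere at (2, -4) does not reach this height (|z−center|=14.860 > r=12); the cube at (-3, 9.5) is not intersected at this z (z outside [18, 31]); Combining (union): only the r=7.5 cylinder is present, so the union is just that shape — area = 159.10 mm²; the cylinder at (11.5, -3) is absent (z outside [16.5, 25.5]); Merging all regions: only the result so far is present, so the union is just that shape — area = 159.10 mm²; (whole slice rotated 30° about Z — lengths, areas and connectivity unchanged). Overall, the cross-section is a single solid region. Net area = 159.10 mm².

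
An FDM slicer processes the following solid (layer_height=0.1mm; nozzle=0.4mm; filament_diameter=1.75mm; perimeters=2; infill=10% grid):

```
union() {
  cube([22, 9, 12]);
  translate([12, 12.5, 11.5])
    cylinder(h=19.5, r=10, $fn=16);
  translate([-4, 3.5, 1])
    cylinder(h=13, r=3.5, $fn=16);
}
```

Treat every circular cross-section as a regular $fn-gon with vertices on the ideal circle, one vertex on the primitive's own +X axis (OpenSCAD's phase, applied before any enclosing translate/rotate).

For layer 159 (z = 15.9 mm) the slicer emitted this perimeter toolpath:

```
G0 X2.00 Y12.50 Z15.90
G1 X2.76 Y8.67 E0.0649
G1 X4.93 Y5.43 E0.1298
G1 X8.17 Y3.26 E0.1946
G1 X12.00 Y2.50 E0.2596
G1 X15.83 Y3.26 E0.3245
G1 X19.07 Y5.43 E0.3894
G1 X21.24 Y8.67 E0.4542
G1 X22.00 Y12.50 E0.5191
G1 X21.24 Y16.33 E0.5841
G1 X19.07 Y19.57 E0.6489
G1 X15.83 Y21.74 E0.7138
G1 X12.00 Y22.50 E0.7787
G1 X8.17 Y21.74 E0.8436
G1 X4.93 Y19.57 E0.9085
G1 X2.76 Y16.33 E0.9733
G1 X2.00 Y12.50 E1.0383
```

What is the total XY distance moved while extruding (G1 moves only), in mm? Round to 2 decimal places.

62.43 mm

Sum the Euclidean lengths of each G1 segment: total = 62.43 mm.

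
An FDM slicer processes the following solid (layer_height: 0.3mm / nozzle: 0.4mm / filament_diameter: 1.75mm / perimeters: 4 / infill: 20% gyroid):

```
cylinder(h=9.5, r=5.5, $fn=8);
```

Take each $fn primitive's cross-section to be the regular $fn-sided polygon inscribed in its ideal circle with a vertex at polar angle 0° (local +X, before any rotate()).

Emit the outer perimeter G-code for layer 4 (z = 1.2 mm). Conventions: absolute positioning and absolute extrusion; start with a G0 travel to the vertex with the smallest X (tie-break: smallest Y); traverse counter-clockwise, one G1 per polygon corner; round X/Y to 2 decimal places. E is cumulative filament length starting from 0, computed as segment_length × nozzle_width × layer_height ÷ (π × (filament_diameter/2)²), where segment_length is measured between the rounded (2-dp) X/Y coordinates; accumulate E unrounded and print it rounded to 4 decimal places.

G0 X-5.50 Y0.00 Z1.20
G1 X-3.89 Y-3.89 E0.2100
G1 X0.00 Y-5.50 E0.4201
G1 X3.89 Y-3.89 E0.6301
G1 X5.50 Y0.00 E0.8402
G1 X3.89 Y3.89 E1.0502
G1 X0.00 Y5.50 E1.2602
G1 X-3.89 Y3.89 E1.4703
G1 X-5.50 Y0.00 E1.6803

At z = 1.2 mm: the r=5.5 cylinder gives a regular 8-gon of circumradius 5.5 (constant along its height). The outline is a single polygon with 8 vertices. Extrusion per mm of travel: 0.4 × 0.3 / (π × 0.875²) = 0.049890. Accumulating E over each segment gives final E = 1.6803.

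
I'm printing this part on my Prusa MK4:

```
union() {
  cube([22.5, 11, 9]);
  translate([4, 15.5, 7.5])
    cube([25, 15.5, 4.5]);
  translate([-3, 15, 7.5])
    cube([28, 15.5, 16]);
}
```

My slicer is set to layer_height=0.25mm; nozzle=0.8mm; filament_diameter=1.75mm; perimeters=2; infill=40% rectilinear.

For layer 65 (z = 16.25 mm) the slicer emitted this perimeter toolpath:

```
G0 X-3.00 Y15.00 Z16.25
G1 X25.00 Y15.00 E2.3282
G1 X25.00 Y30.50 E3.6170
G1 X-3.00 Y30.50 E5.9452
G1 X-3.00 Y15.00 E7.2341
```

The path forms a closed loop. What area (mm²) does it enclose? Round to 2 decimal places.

Apply the shoelace formula to the sequence of (X, Y) vertices; enclosed area = 434.00 mm².

434.00 mm²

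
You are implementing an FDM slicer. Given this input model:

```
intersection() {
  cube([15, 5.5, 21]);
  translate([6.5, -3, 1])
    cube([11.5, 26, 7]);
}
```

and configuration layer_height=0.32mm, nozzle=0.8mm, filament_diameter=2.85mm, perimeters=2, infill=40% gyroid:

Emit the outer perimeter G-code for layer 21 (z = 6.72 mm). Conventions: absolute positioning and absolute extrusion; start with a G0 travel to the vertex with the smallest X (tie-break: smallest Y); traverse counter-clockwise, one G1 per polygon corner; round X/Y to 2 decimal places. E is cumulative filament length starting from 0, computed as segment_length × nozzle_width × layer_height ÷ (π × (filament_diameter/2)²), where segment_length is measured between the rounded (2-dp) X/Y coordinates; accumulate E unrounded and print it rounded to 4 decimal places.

At z = 6.72 mm: the cube is present — its section is the full 15×5.5 rectangle; the cube at (6.5, -3) (footprint 11.5×26) is included at this height; Keeping only the common overlap: the 11.5×26 cube at (6.5, -3) partially overlaps the 15×5.5 cube; clipping to the common part keeps 46.75 mm² — 1 connected region. The outline is a single polygon with 4 vertices. Extrusion per mm of travel: 0.8 × 0.32 / (π × 1.425²) = 0.040129. Accumulating E over each segment gives final E = 1.1236.

G0 X6.50 Y0.00 Z6.72
G1 X15.00 Y0.00 E0.3411
G1 X15.00 Y5.50 E0.5618
G1 X6.50 Y5.50 E0.9029
G1 X6.50 Y0.00 E1.1236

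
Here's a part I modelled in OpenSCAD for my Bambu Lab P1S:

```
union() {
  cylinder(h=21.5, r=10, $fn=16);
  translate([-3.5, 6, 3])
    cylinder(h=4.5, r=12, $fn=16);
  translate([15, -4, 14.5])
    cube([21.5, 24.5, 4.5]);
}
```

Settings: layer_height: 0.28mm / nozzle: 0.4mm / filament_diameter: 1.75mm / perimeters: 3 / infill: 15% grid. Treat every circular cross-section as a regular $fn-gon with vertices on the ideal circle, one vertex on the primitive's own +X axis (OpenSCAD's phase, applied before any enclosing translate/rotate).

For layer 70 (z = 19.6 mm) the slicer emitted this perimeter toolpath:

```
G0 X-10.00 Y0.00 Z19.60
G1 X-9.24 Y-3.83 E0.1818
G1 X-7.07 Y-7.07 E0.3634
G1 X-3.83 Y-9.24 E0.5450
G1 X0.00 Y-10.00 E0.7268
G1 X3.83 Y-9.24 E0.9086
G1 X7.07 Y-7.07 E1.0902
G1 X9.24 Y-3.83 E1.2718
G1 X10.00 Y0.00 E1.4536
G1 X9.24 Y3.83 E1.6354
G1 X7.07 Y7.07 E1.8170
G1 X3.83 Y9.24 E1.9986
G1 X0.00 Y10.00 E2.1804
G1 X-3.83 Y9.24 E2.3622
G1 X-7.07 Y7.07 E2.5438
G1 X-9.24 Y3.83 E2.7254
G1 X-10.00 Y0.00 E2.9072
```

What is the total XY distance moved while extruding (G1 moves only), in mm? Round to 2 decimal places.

62.43 mm

Sum the Euclidean lengths of each G1 segment: total = 62.43 mm.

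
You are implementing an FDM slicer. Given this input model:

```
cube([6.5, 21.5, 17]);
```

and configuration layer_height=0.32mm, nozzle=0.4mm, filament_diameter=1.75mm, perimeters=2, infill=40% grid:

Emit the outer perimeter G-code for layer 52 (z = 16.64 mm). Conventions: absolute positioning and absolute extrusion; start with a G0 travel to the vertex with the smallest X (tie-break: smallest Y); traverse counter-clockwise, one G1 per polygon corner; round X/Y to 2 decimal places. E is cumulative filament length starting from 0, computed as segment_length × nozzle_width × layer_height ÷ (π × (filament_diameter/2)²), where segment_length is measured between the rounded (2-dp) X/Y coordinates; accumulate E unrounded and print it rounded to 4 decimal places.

At z = 16.64 mm: the cube (footprint 6.5×21.5) is included at this height. The outline is a single polygon with 4 vertices. Extrusion per mm of travel: 0.4 × 0.32 / (π × 0.875²) = 0.053216. Accumulating E over each segment gives final E = 2.9801.

G0 X0.00 Y0.00 Z16.64
G1 X6.50 Y0.00 E0.3459
G1 X6.50 Y21.50 E1.4901
G1 X0.00 Y21.50 E1.8360
G1 X0.00 Y0.00 E2.9801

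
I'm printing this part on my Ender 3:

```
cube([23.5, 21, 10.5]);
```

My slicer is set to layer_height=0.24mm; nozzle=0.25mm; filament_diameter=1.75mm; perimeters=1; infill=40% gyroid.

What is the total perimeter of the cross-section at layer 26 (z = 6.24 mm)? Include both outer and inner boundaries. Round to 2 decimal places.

89.00 mm

At z = 6.24 mm: the 23.5×21 cube contributes its full rectangle (perimeter 89.00 mm). Overall, the cross-section is a single solid region. Total boundary length (outer) = 89.00 mm.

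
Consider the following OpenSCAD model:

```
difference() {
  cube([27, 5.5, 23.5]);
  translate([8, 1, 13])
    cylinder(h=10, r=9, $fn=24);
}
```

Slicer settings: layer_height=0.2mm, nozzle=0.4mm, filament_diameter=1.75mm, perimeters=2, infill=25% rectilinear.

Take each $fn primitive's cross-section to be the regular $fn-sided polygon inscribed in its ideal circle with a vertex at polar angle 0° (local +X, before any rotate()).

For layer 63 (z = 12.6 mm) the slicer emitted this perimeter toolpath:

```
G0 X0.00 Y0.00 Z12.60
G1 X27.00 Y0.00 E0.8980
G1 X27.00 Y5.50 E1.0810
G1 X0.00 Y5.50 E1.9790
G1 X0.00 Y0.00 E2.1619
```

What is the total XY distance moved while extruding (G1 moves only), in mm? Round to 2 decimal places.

65.00 mm

Sum the Euclidean lengths of each G1 segment: total = 65.00 mm.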